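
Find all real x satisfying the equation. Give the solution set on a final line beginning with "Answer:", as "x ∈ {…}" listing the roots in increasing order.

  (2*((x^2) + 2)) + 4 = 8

Step 1. [(2*((x^2) + 2)) + 4 = 8] 2 | LHS and 2 | 8: pull 2 out ⇒ factor: ((x^2) + 2) + 2 = 4.
Step 2. [((x^2) + 2) + 2 = 4] 2 comes off first (subtract 2). So sub: (x^2) + 2 = 2.
Step 3. [(x^2) + 2 = 2] peel the +2: subtract 2 from each side. So sub: x^2 = 0.
Step 4. [x^2 = 0] LHS squared, RHS 0 ≥ 0: apply √ (±), so sqrt: x = 0.

Answer: x ∈ {0}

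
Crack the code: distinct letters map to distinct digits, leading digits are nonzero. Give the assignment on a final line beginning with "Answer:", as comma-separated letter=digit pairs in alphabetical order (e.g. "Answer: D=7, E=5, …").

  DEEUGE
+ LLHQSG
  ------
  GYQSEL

Step 1. [col 1: E + G ≡ L (mod 10)] several values work for E in column 1 (E + G ≡ L (mod 10), carry-in 0); try E=4. So E=4.
Step 2. [col 1: E + G ≡ L (mod 10)] no forcing yet in column 1 (carry-in 0); G=8 is free and consistent — try it ⇒ G=8.
Step 3. [col 1: E + G ≡ L (mod 10)] in column 1 we have E+G≡L with carry-in 0; given E=4, G=8 and digits 4,8 already taken and all letters distinct, that pins L to 2 ⇒ L=2.
Step 4. [col 2: G + S ≡ E (mod 10)] in column 2 we have G+S≡E with carry-in 1; given G=8, E=4 and digits 2,4,8 already taken and all letters distinct, that pins S to 5 ⇒ S=5.
Step 5. [col 3: U + Q ≡ S (mod 10)] several values work for U in column 3 (U + Q ≡ S (mod 10), carry-in 1); try U=1 ⇒ U=1.
Step 6. [col 3: U + Q ≡ S (mod 10)] column 3 reads U+Q+carry(1)=S with U=1, S=5; with digits 1,2,4,5,8 already taken and all letters distinct, the only value for Q is 3 ⇒ Q=3.
Step 7. [col 4: E + H ≡ Q (mod 10)] column 4: given E=4, Q=3, carry-in 0, and digits 1,2,3,4,5,8 already taken and all letters distinct, E+H≡Q (mod 10) forces H=9 ⇒ H=9.
Step 8. [col 5: E + L ≡ Y (mod 10)] column 5 reads E+L+carry(1)=Y with E=4, L=2; with digits 1,2,3,4,5,8,9 already taken and all letters distinct, the only value for Y is 7. So Y=7.
Step 9. [col 6: D + L ≡ G (mod 10)] column 6: given L=2, G=8, carry-in 0, and digits 1,2,3,4,5,7,8,9 already taken and all letters distinct, D+L≡G (mod 10) forces D=6, so D=6.

Answer: D=6, E=4, G=8, H=9, L=2, Q=3, S=5, U=1, Y=7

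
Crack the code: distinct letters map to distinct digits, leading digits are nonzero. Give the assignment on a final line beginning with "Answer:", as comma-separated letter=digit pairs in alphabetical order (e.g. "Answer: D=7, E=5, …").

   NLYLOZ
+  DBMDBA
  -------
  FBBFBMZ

Step 1. [col 1: Z + A ≡ Z (mod 10)] from column 1 (nothing yet, carry-in 0, all letters distinct, none taken yet): A must equal 0. So A=0.
Step 2. [F] the sum has 7 digits but both addends have 6; that extra leading digit F is the final carry, namely 1 ⇒ F=1.
Step 3. [col 1: Z + A ≡ Z (mod 10)] Z=4 is one option consistent with column 1 (Z + A ≡ Z (mod 10), carry-in 0) — take it ⇒ Z=4.
Step 4. [col 2: O + B ≡ M (mod 10)] several values work for M in column 2 (O + B ≡ M (mod 10), carry-in 0); try M=7 ⇒ M=7.
Step 5. [col 2: O + B ≡ M (mod 10)] no forcing yet in column 2 (carry-in 0); B=5 is free and consistent — try it, so B=5.
Step 6. [col 2: O + B ≡ M (mod 10)] from column 2 (B=5, M=7, carry-in 0, digits 0,1,4,5,7 already taken and all letters distinct): O must equal 2. So O=2.
Step 7. [col 3: L + D ≡ B (mod 10)] column 3 (L + D ≡ B (mod 10), carry-in 0) doesn't pin L yet; pick L=9 and continue. So L=9.
Step 8. [col 3: L + D ≡ B (mod 10)] from column 3 (L=9, B=5, carry-in 0, digits 0,1,2,4,5,7,9 already taken and all letters distinct): D must equal 6. So D=6.
Step 9. [col 4: Y + M ≡ F (mod 10)] column 4: given M=7, F=1, carry-in 1, and digits 0,1,2,4,5,6,7,9 already taken and all letters distinct, Y+M≡F (mod 10) forces Y=3. So Y=3.
Step 10. [col 6: N + D ≡ B (mod 10)] column 6: given D=6, B=5, carry-in 1, and digits 0,1,2,3,4,5,6,7,9 already taken and all letters distinct, N+D≡B (mod 10) forces N=8. So N=8.

Answer: A=0, B=5, D=6, F=1, L=9, M=7, N=8, O=2, Y=3, Z=4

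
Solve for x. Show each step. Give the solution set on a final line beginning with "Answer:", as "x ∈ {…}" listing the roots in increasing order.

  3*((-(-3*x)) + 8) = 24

Step 1. [3*((-(-3*x)) + 8) = 24] 3 out front; divide by 3. So div: (-(-3*x)) + 8 = 8.
Step 2. [(-(-3*x)) + 8 = 8] 8 comes off first (subtract 8) ⇒ sub: -(-3*x) = 0.
Step 3. [-(-3*x) = 0] flip signs both sides, so neg: -3*x = 0.
Step 4. [-3*x = 0] divide by the outer -3, so div: x = 0.

Answer: x ∈ {0}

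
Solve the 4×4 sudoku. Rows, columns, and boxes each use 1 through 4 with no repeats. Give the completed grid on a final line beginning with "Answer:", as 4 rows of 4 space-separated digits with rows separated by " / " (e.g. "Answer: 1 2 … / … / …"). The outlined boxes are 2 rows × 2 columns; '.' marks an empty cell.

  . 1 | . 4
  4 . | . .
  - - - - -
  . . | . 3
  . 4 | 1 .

Step 1. [r3c2∈{2}] r3c2 has the single candidate 2, so r3c2=2.
Step 2. [r2c2∈{3}] only 3 remains possible at r2c2. So r2c2=3.
Step 3. [r2c3∈{2}] r2c3 has the single candidate 2. So r2c3=2.
Step 4. [r1c1∈{2}] nothing but 2 survives at r1c1 ⇒ r1c1=2.
Step 5. [r3c1∈{1}] r3c1 has the single candidate 1, so r3c1=1.
Step 6. [r1c3∈{3}] r1c3 is down to just 3 ⇒ r1c3=3.
Step 7. [r2c4∈{1}] r2c4 has the single candidate 1 ⇒ r2c4=1.
Step 8. [r4c4∈{2}] r4c4 has the single candidate 2. So r4c4=2.
Step 9. [r4c1∈{3}] r4c1 is down to just 3. So r4c1=3.
Step 10. [r3c3∈{4}] nothing but 4 survives at r3c3, so r3c3=4.

Answer: 2 1 3 4 / 4 3 2 1 / 1 2 4 3 / 3 4 1 2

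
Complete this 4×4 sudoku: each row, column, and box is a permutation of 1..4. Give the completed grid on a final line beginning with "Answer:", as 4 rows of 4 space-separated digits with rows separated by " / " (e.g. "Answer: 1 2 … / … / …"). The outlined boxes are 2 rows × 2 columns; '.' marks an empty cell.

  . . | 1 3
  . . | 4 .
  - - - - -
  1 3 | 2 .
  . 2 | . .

Step 1. [r1c1∈{2,4}] row 1 places 2 nowhere but r1c1, so r1c1=2.
Step 2. [r4c1∈{4}] r4c1 has the single candidate 4. So r4c1=4.
Step 3. [r3c4∈{4}] nothing but 4 survives at r3c4. So r3c4=4.
Step 4. [r2c1∈{3}] nothing but 3 survives at r2c1, so r2c1=3.
Step 5. [r4c4∈{1}] r4c4 has the single candidate 1 ⇒ r4c4=1.
Step 6. [r2c4∈{2}] nothing but 2 survives at r2c4 ⇒ r2c4=2.
Step 7. [r1c2∈{4}] nothing but 4 survives at r1c2 ⇒ r1c2=4.
Step 8. [r4c3∈{3}] r4c3 has the single candidate 3, so r4c3=3.
Step 9. [r2c2∈{1}] r2c2 is down to just 1. So r2c2=1.

Answer: 2 4 1 3 / 3 1 4 2 / 1 3 2 4 / 4 2 3 1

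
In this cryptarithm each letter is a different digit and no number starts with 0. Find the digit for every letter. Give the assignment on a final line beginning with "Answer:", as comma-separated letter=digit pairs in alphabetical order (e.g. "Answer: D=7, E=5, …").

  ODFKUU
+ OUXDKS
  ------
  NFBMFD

Step 1. [col 1: U + S ≡ D (mod 10)] no forcing yet in column 1 (carry-in 0); U=7 is free and consistent — try it, so U=7.
Step 2. [col 1: U + S ≡ D (mod 10)] column 1 (U + S ≡ D (mod 10), carry-in 0) doesn't pin D yet; pick D=5 and continue. So D=5.
Step 3. [col 1: U + S ≡ D (mod 10)] from column 1 (U=7, D=5, carry-in 0, digits 5,7 already taken and all letters distinct): S must equal 8, so S=8.
Step 4. [col 2: U + K ≡ F (mod 10)] no forcing yet in column 2 (carry-in 1); K=4 is free and consistent — try it, so K=4.
Step 5. [col 2: U + K ≡ F (mod 10)] column 2: given U=7, K=4, carry-in 1, and digits 4,5,7,8 already taken and all letters distinct, U+K≡F (mod 10) forces F=2, so F=2.
Step 6. [col 3: K + D ≡ M (mod 10)] from column 3 (K=4, D=5, carry-in 1, digits 2,4,5,7,8 already taken and all letters distinct): M must equal 0, so M=0.
Step 7. [col 4: F + X ≡ B (mod 10)] no forcing yet in column 4 (carry-in 1); X=6 is free and consistent — try it, so X=6.
Step 8. [col 4: F + X ≡ B (mod 10)] column 4 reads F+X+carry(1)=B with F=2, X=6; with digits 0,2,4,5,6,7,8 already taken and all letters distinct, the only value for B is 9 ⇒ B=9.
Step 9. [col 6: O + O ≡ N (mod 10)] from column 6 (nothing yet, carry-in 1, digits 0,2,4,5,6,7,8,9 already taken and all letters distinct): O must equal 1 ⇒ O=1.
Step 10. [col 6: O + O ≡ N (mod 10)] column 6: given O=1, carry-in 1, and digits 0,1,2,4,5,6,7,8,9 already taken and all letters distinct, O+O≡N (mod 10) forces N=3 ⇒ N=3.

Answer: B=9, D=5, F=2, K=4, M=0, N=3, O=1, S=8, U=7, X=6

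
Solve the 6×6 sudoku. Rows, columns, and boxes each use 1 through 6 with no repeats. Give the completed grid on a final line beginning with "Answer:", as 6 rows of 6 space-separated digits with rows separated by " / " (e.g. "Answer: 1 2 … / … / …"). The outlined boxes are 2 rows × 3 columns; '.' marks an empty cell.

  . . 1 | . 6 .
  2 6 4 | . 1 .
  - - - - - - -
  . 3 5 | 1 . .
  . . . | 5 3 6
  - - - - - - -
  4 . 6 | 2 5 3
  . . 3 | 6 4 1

Step 1. [r1c2∈{5}] nothing but 5 survives at r1c2 ⇒ r1c2=5.
Step 2. [r4c2∈{1,2,4}] r4c2 is the only open cell in row 4 admitting 4 ⇒ r4c2=4.
Step 3. [r3c6∈{2,4}] 4 has one home in row 3: r3c6, so r3c6=4.
Step 4. [r2c4∈{3}] only 3 remains possible at r2c4. So r2c4=3.
Step 5. [r1c4∈{4}] only 4 remains possible at r1c4, so r1c4=4.
Step 6. [r1c6∈{2}] r1c6's peers cover all but 2, so r1c6=2.
Step 7. [r6c1∈{5}] r6c1 is down to just 5 ⇒ r6c1=5.
Step 8. [r5c2∈{1}] only 1 remains possible at r5c2 ⇒ r5c2=1.
Step 9. [r3c1∈{6}] only 6 remains possible at r3c1, so r3c1=6.
Step 10. [r3c5∈{2}] r3c5's peers cover all but 2, so r3c5=2.
Step 11. [r6c2∈{2}] only 2 remains possible at r6c2 ⇒ r6c2=2.
Step 12. [r4c1∈{1}] only 1 remains possible at r4c1 ⇒ r4c1=1.
Step 13. [r2c6∈{5}] r2c6 is down to just 5 ⇒ r2c6=5.
Step 14. [r1c1∈{3}] r1c1 has the single candidate 3. So r1c1=3.
Step 15. [r4c3∈{2}] only 2 remains possible at r4c3 ⇒ r4c3=2.

Answer: 3 5 1 4 6 2 / 2 6 4 3 1 5 / 6 3 5 1 2 4 / 1 4 2 5 3 6 / 4 1 6 2 5 3 / 5 2 3 6 4 1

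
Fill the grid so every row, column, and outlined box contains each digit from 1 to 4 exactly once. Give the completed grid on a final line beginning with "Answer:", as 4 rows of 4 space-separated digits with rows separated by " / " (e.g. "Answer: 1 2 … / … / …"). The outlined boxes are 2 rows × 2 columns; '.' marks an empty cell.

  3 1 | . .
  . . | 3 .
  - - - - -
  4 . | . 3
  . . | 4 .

Step 1. [r3c2∈{2}] nothing but 2 survives at r3c2, so r3c2=2.
Step 2. [r2c4∈{1,2,4}] across row 2, 1 lands solely at r2c4 ⇒ r2c4=1.
Step 3. [r1c4∈{2,4}] in row 1, 4 fits only at r1c4, so r1c4=4.
Step 4. [r2c1∈{2}] r2c1's peers cover all but 2. So r2c1=2.
Step 5. [r3c3∈{1}] only 1 remains possible at r3c3. So r3c3=1.
Step 6. [r4c2∈{3}] nothing but 3 survives at r4c2 ⇒ r4c2=3.
Step 7. [r4c4∈{2}] r4c4's peers cover all but 2, so r4c4=2.
Step 8. [r4c1∈{1}] r4c1 is down to just 1 ⇒ r4c1=1.
Step 9. [r1c3∈{2}] nothing but 2 survives at r1c3 ⇒ r1c3=2.
Step 10. [r2c2∈{4}] r2c2 is down to just 4, so r2c2=4.

Answer: 3 1 2 4 / 2 4 3 1 / 4 2 1 3 / 1 3 4 2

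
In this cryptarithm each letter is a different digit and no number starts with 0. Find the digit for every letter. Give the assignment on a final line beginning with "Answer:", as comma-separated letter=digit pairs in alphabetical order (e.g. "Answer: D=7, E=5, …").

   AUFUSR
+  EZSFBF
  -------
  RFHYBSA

Step 1. [col 1: R + F ≡ A (mod 10)] no forcing yet in column 1 (carry-in 0); R=1 is free and consistent — try it ⇒ R=1.
Step 2. [col 1: R + F ≡ A (mod 10)] no forcing yet in column 1 (carry-in 0); F=6 is free and consistent — try it, so F=6.
Step 3. [col 1: R + F ≡ A (mod 10)] in column 1 we have R+F≡A with carry-in 0; given R=1, F=6 and digits 1,6 already taken and all letters distinct, that pins A to 7 ⇒ A=7.
Step 4. [col 2: S + B ≡ S (mod 10)] column 2 reads S+B+carry(0)=S with nothing yet; with digits 1,6,7 already taken and all letters distinct, the only value for B is 0. So B=0.
Step 5. [col 2: S + B ≡ S (mod 10)] no forcing yet in column 2 (carry-in 0); S=5 is free and consistent — try it, so S=5.
Step 6. [col 3: U + F ≡ B (mod 10)] from column 3 (F=6, B=0, carry-in 0, digits 0,1,5,6,7 already taken and all letters distinct): U must equal 4 ⇒ U=4.
Step 7. [col 4: F + S ≡ Y (mod 10)] from column 4 (F=6, S=5, carry-in 1, digits 0,1,4,5,6,7 already taken and all letters distinct): Y must equal 2. So Y=2.
Step 8. [col 5: U + Z ≡ H (mod 10)] several values work for Z in column 5 (U + Z ≡ H (mod 10), carry-in 1); try Z=3 ⇒ Z=3.
Step 9. [col 5: U + Z ≡ H (mod 10)] column 5: given U=4, Z=3, carry-in 1, and digits 0,1,2,3,4,5,6,7 already taken and all letters distinct, U+Z≡H (mod 10) forces H=8. So H=8.
Step 10. [col 6: A + E ≡ F (mod 10)] in column 6 we have A+E≡F with carry-in 0; given A=7, F=6 and digits 0,1,2,3,4,5,6,7,8 already taken and all letters distinct, that pins E to 9 ⇒ E=9.

Answer: A=7, B=0, E=9, F=6, H=8, R=1, S=5, U=4, Y=2, Z=3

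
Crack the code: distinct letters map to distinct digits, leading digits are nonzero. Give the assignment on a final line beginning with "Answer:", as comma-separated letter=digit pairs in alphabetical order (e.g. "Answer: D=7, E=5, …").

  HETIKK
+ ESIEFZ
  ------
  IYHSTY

Step 1. [col 1: K + Z ≡ Y (mod 10)] Y=9 is one option consistent with column 1 (K + Z ≡ Y (mod 10), carry-in 0) — take it. So Y=9.
Step 2. [col 1: K + Z ≡ Y (mod 10)] no forcing yet in column 1 (carry-in 0); Z=1 is free and consistent — try it, so Z=1.
Step 3. [col 1: K + Z ≡ Y (mod 10)] column 1 reads K+Z+carry(0)=Y with Z=1, Y=9; with digits 1,9 already taken and all letters distinct, the only value for K is 8 ⇒ K=8.
Step 4. [col 2: K + F ≡ T (mod 10)] column 2 (K + F ≡ T (mod 10), carry-in 0) doesn't pin T yet; pick T=4 and continue. So T=4.
Step 5. [col 2: K + F ≡ T (mod 10)] column 2 reads K+F+carry(0)=T with K=8, T=4; with digits 1,4,8,9 already taken and all letters distinct, the only value for F is 6, so F=6.
Step 6. [col 3: I + E ≡ S (mod 10)] I=7 is one option consistent with column 3 (I + E ≡ S (mod 10), carry-in 1) — take it. So I=7.
Step 7. [col 3: I + E ≡ S (mod 10)] several values work for E in column 3 (I + E ≡ S (mod 10), carry-in 1); try E=5 ⇒ E=5.
Step 8. [col 3: I + E ≡ S (mod 10)] from column 3 (I=7, E=5, carry-in 1, digits 1,4,5,6,7,8,9 already taken and all letters distinct): S must equal 3 ⇒ S=3.
Step 9. [col 4: T + I ≡ H (mod 10)] in column 4 we have T+I≡H with carry-in 1; given T=4, I=7 and digits 1,3,4,5,6,7,8,9 already taken and all letters distinct, that pins H to 2 ⇒ H=2.

Answer: E=5, F=6, H=2, I=7, K=8, S=3, T=4, Y=9, Z=1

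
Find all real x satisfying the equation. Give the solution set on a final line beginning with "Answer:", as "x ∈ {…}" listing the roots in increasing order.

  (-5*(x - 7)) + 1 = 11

Step 1. [(-5*(x - 7)) + 1 = 11] +1 is outermost — subtract 1 both sides ⇒ sub: -5*(x - 7) = 10.
Step 2. [-5*(x - 7) = 10] divide by the outer -5 ⇒ div: x - 7 = -2.
Step 3. [x - 7 = -2] peel the -7: add 7 from each side. So sub: x = 5.

Answer: x ∈ {5}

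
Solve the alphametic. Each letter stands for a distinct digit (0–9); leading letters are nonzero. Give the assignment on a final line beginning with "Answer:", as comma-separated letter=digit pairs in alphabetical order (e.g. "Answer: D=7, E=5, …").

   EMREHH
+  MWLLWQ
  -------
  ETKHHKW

Step 1. [E] the sum has 7 digits but both addends have 6; that extra leading digit E is the final carry, namely 1 ⇒ E=1.
Step 2. [col 1: H + Q ≡ W (mod 10)] several values work for H in column 1 (H + Q ≡ W (mod 10), carry-in 0); try H=7, so H=7.
Step 3. [col 1: H + Q ≡ W (mod 10)] several values work for Q in column 1 (H + Q ≡ W (mod 10), carry-in 0); try Q=9, so Q=9.
Step 4. [col 1: H + Q ≡ W (mod 10)] in column 1 we have H+Q≡W with carry-in 0; given H=7, Q=9 and digits 1,7,9 already taken and all letters distinct, that pins W to 6, so W=6.
Step 5. [col 2: H + W ≡ K (mod 10)] in column 2 we have H+W≡K with carry-in 1; given H=7, W=6 and digits 1,6,7,9 already taken and all letters distinct, that pins K to 4, so K=4.
Step 6. [col 3: E + L ≡ H (mod 10)] column 3 reads E+L+carry(1)=H with E=1, H=7; with digits 1,4,6,7,9 already taken and all letters distinct, the only value for L is 5 ⇒ L=5.
Step 7. [col 4: R + L ≡ H (mod 10)] column 4: given L=5, H=7, carry-in 0, and digits 1,4,5,6,7,9 already taken and all letters distinct, R+L≡H (mod 10) forces R=2, so R=2.
Step 8. [col 5: M + W ≡ K (mod 10)] column 5: given W=6, K=4, carry-in 0, and digits 1,2,4,5,6,7,9 already taken and all letters distinct, M+W≡K (mod 10) forces M=8. So M=8.
Step 9. [col 6: E + M ≡ T (mod 10)] column 6: given E=1, M=8, carry-in 1, and digits 1,2,4,5,6,7,8,9 already taken and all letters distinct, E+M≡T (mod 10) forces T=0 ⇒ T=0.

Answer: E=1, H=7, K=4, L=5, M=8, Q=9, R=2, T=0, W=6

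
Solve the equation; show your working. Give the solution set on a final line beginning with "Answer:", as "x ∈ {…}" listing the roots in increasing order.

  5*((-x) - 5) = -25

Step 1. [5*((-x) - 5) = -25] 5 out front; divide by 5 ⇒ div: (-x) - 5 = -5.
Step 2. [(-x) - 5 = -5] add 5: x sits inside (… - 5) ⇒ sub: -x = 0.
Step 3. [-x = 0] leading − — multiply by −1, so neg: x = 0.

Answer: x ∈ {0}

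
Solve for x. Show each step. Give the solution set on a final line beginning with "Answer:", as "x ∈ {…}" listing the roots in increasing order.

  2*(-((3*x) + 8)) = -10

Step 1. [2*(-((3*x) + 8)) = -10] leading coefficient 2: divide by 2, so div: -((3*x) + 8) = -5.
Step 2. [-((3*x) + 8) = -5] LHS negated; negate both sides ⇒ neg: (3*x) + 8 = 5.
Step 3. [(3*x) + 8 = 5] the outer +8 inverts by subtracting 8 ⇒ sub: 3*x = -3.
Step 4. [3*x = -3] 3·(inner) — divide through by 3. So div: x = -1.

Answer: x ∈ {-1}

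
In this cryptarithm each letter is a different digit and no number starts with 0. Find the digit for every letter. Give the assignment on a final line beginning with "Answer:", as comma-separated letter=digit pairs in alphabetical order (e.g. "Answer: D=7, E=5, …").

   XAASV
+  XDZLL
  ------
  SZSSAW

Step 1. [S] S is the leading digit of a 6-digit sum of two 5-digit numbers; the final carry is exactly 1. So S=1.
Step 2. [col 1: V + L ≡ W (mod 10)] several values work for W in column 1 (V + L ≡ W (mod 10), carry-in 0); try W=5, so W=5.
Step 3. [col 1: V + L ≡ W (mod 10)] several values work for V in column 1 (V + L ≡ W (mod 10), carry-in 0); try V=2. So V=2.
Step 4. [col 1: V + L ≡ W (mod 10)] from column 1 (V=2, W=5, carry-in 0, digits 1,2,5 already taken and all letters distinct): L must equal 3. So L=3.
Step 5. [col 2: S + L ≡ A (mod 10)] column 2 reads S+L+carry(0)=A with S=1, L=3; with digits 1,2,3,5 already taken and all letters distinct, the only value for A is 4, so A=4.
Step 6. [col 3: A + Z ≡ S (mod 10)] column 3: given A=4, S=1, carry-in 0, and digits 1,2,3,4,5 already taken and all letters distinct, A+Z≡S (mod 10) forces Z=7 ⇒ Z=7.
Step 7. [col 4: A + D ≡ S (mod 10)] from column 4 (A=4, S=1, carry-in 1, digits 1,2,3,4,5,7 already taken and all letters distinct): D must equal 6. So D=6.
Step 8. [col 5: X + X ≡ Z (mod 10)] from column 5 (Z=7, carry-in 1, digits 1,2,3,4,5,6,7 already taken and all letters distinct): X must equal 8 ⇒ X=8.

Answer: A=4, D=6, L=3, S=1, V=2, W=5, X=8, Z=7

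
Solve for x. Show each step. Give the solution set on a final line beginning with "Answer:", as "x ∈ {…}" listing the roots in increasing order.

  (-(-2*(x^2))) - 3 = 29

Step 1. [(-(-2*(x^2))) - 3 = 29] the outer -3 inverts by adding 3. So sub: -(-2*(x^2)) = 32.
Step 2. [-(-2*(x^2)) = 32] leading − — multiply by −1. So neg: -2*(x^2) = -32.
Step 3. [-2*(x^2) = -32] -2·(inner) — divide through by -2. So div: x^2 = 16.
Step 4. [x^2 = 16] √ both sides: 16 ≥ 0 gives two branches, so sqrt: x = 4 or -4.

Answer: x ∈ {-4, 4}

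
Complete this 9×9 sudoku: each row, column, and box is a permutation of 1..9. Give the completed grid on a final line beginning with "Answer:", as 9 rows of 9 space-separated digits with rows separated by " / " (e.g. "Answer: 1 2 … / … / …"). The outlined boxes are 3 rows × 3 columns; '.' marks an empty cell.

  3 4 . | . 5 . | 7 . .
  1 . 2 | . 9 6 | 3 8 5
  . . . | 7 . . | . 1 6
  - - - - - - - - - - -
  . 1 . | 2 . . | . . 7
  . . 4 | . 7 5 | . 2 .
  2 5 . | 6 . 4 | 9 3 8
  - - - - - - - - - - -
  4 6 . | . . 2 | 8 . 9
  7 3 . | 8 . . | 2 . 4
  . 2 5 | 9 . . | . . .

Step 1. [r8c6∈{1}] nothing but 1 survives at r8c6. So r8c6=1.
Step 2. [r4c3∈{3,6,8,9}] r4c3 is the only open cell in col 3 admitting 3, so r4c3=3.
Step 3. [r1c6∈{8}] r1c6 has the single candidate 8 ⇒ r1c6=8.
Step 4. [r7c5∈{3}] nothing but 3 survives at r7c5, so r7c5=3.
Step 5. [r3c3∈{8,9}] r3c3 is the only open cell in col 3 admitting 8, so r3c3=8.
Step 6. [r4c8∈{4,5,6}] col 8 places 4 nowhere but r4c8 ⇒ r4c8=4.
Step 7. [r3c2∈{9}] r3c2 has the single candidate 9, so r3c2=9.
Step 8. [r5c1∈{6,8,9}] row 5 places 9 nowhere but r5c1 ⇒ r5c1=9.
Step 9. [r5c7∈{1,6}] 6 has one home in row 5: r5c7. So r5c7=6.
Step 10. [r8c5∈{6}] r8c5's peers cover all but 6. So r8c5=6.
Step 11. [r7c8∈{5,7}] row 7 places 7 nowhere but r7c8. So r7c8=7.
Step 12. [r5c9∈{1}] r5c9's peers cover all but 1 ⇒ r5c9=1.
Step 13. [r5c2∈{8}] r5c2 has the single candidate 8, so r5c2=8.
Step 14. [r3c5∈{2,4}] r3c5 is the only open cell in row 3 admitting 2 ⇒ r3c5=2.
Step 15. [r4c6∈{9}] r4c6 has the single candidate 9. So r4c6=9.
Step 16. [r7c3∈{1}] nothing but 1 survives at r7c3. So r7c3=1.
Step 17. [r1c9∈{2}] r1c9's peers cover all but 2, so r1c9=2.
Step 18. [r9c6∈{7}] nothing but 7 survives at r9c6, so r9c6=7.
Step 19. [r9c9∈{3}] nothing but 3 survives at r9c9, so r9c9=3.
Step 20. [r4c5∈{8}] nothing but 8 survives at r4c5. So r4c5=8.
Step 21. [r5c4∈{3}] r5c4's peers cover all but 3 ⇒ r5c4=3.
Step 22. [r3c7∈{4}] r3c7 is down to just 4. So r3c7=4.
Step 23. [r3c6∈{3}] r3c6 has the single candidate 3 ⇒ r3c6=3.
Step 24. [r8c8∈{5}] nothing but 5 survives at r8c8, so r8c8=5.
Step 25. [r6c3∈{7}] only 7 remains possible at r6c3 ⇒ r6c3=7.
Step 26. [r2c2∈{7}] r2c2's peers cover all but 7 ⇒ r2c2=7.
Step 27. [r6c5∈{1}] only 1 remains possible at r6c5, so r6c5=1.
Step 28. [r3c1∈{5}] nothing but 5 survives at r3c1, so r3c1=5.
Step 29. [r4c7∈{5}] only 5 remains possible at r4c7 ⇒ r4c7=5.
Step 30. [r1c8∈{9}] r1c8 is down to just 9 ⇒ r1c8=9.
Step 31. [r1c4∈{1}] r1c4's peers cover all but 1 ⇒ r1c4=1.
Step 32. [r9c1∈{8}] nothing but 8 survives at r9c1. So r9c1=8.
Step 33. [r9c8∈{6}] nothing but 6 survives at r9c8. So r9c8=6.
Step 34. [r8c3∈{9}] r8c3's peers cover all but 9. So r8c3=9.
Step 35. [r1c3∈{6}] r1c3 is down to just 6. So r1c3=6.
Step 36. [r9c5∈{4}] r9c5 is down to just 4, so r9c5=4.
Step 37. [r9c7∈{1}] r9c7 is down to just 1, so r9c7=1.
Step 38. [r2c4∈{4}] r2c4's peers cover all but 4, so r2c4=4.
Step 39. [r7c4∈{5}] only 5 remains possible at r7c4, so r7c4=5.
Step 40. [r4c1∈{6}] nothing but 6 survives at r4c1. So r4c1=6.

Answer: 3 4 6 1 5 8 7 9 2 / 1 7 2 4 9 6 3 8 5 / 5 9 8 7 2 3 4 1 6 / 6 1 3 2 8 9 5 4 7 / 9 8 4 3 7 5 6 2 1 / 2 5 7 6 1 4 9 3 8 / 4 6 1 5 3 2 8 7 9 / 7 3 9 8 6 1 2 5 4 / 8 2 5 9 4 7 1 6 3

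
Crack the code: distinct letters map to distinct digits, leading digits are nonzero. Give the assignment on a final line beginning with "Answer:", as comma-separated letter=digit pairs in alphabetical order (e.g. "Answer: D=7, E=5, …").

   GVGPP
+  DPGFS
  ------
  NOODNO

Step 1. [col 1: P + S ≡ O (mod 10)] no forcing yet in column 1 (carry-in 0); S=9 is free and consistent — try it ⇒ S=9.
Step 2. [N] the sum has 6 digits but both addends have 5; that extra leading digit N is the final carry, namely 1 ⇒ N=1.
Step 3. [col 1: P + S ≡ O (mod 10)] several values work for O in column 1 (P + S ≡ O (mod 10), carry-in 0); try O=3 ⇒ O=3.
Step 4. [col 1: P + S ≡ O (mod 10)] from column 1 (S=9, O=3, carry-in 0, digits 1,3,9 already taken and all letters distinct): P must equal 4 ⇒ P=4.
Step 5. [col 2: P + F ≡ N (mod 10)] in column 2 we have P+F≡N with carry-in 1; given P=4, N=1 and digits 1,3,4,9 already taken and all letters distinct, that pins F to 6. So F=6.
Step 6. [col 3: G + G ≡ D (mod 10)] G=7 is one option consistent with column 3 (G + G ≡ D (mod 10), carry-in 1) — take it, so G=7.
Step 7. [col 3: G + G ≡ D (mod 10)] in column 3 we have G+G≡D with carry-in 1; given G=7 and digits 1,3,4,6,7,9 already taken and all letters distinct, that pins D to 5, so D=5.
Step 8. [col 4: V + P ≡ O (mod 10)] in column 4 we have V+P≡O with carry-in 1; given P=4, O=3 and digits 1,3,4,5,6,7,9 already taken and all letters distinct, that pins V to 8. So V=8.

Answer: D=5, F=6, G=7, N=1, O=3, P=4, S=9, V=8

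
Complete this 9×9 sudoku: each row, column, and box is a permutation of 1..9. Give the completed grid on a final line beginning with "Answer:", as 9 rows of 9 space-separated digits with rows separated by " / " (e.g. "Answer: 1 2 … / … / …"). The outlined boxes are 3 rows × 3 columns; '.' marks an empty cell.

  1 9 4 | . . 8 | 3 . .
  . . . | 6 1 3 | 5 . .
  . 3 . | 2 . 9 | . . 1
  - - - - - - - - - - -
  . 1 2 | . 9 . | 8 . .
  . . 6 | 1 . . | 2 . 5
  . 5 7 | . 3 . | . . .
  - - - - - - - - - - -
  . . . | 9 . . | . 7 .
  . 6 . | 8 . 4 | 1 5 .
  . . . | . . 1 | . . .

Step 1. [r6c1∈{4,8,9}] row 6 places 8 nowhere but r6c1 ⇒ r6c1=8.
Step 2. [r4c9∈{3,4,6,7}] in box 6, 7 fits only at r4c9, so r4c9=7.
Step 3. [r9c4∈{3,5,7}] r9c4 is the only open cell in col 4 admitting 3 ⇒ r9c4=3.
Step 4. [r5c2∈{4}] nothing but 4 survives at r5c2. So r5c2=4.
Step 5. [r2c3∈{8}] r2c3 has the single candidate 8. So r2c3=8.
Step 6. [r4c1∈{3}] r4c1 has the single candidate 3, so r4c1=3.
Step 7. [r3c1∈{5,6,7}] r3c1 is the only open cell in col 1 admitting 6 ⇒ r3c1=6.
Step 8. [r3c5∈{4,5,7}] across col 5, 4 lands solely at r3c5. So r3c5=4.
Step 9. [r6c4∈{4}] r6c4's peers cover all but 4, so r6c4=4.
Step 10. [r5c1∈{9}] nothing but 9 survives at r5c1. So r5c1=9.
Step 11. [r4c8∈{4,6}] 4 has one home in row 4: r4c8, so r4c8=4.
Step 12. [r2c9∈{2,4,9}] row 2 places 4 nowhere but r2c9 ⇒ r2c9=4.
Step 13. [r4c6∈{5,6}] row 4 places 6 nowhere but r4c6 ⇒ r4c6=6.
Step 14. [r7c6∈{2,5}] r7c6 is the only open cell in col 6 admitting 5 ⇒ r7c6=5.
Step 15. [r9c1∈{2,4,5,7}] r9c1 is the only open cell in col 1 admitting 5 ⇒ r9c1=5.
Step 16. [r9c3∈{9}] only 9 remains possible at r9c3 ⇒ r9c3=9.
Step 17. [r6c7∈{6,9}] r6c7 is the only open cell in col 7 admitting 9 ⇒ r6c7=9.
Step 18. [r6c9∈{6}] r6c9 is down to just 6, so r6c9=6.
Step 19. [r1c9∈{2}] only 2 remains possible at r1c9, so r1c9=2.
Step 20. [r9c8∈{2,6,8}] 2 has one home in col 8: r9c8, so r9c8=2.
Step 21. [r7c1∈{2,4}] col 1 places 4 nowhere but r7c1 ⇒ r7c1=4.
Step 22. [r1c5∈{5,7}] r1c5 is the only open cell in col 5 admitting 5, so r1c5=5.
Step 23. [r8c3∈{3}] r8c3's peers cover all but 3. So r8c3=3.
Step 24. [r9c9∈{8}] r9c9's peers cover all but 8. So r9c9=8.
Step 25. [r9c2∈{7}] r9c2 is down to just 7 ⇒ r9c2=7.
Step 26. [r8c1∈{2}] r8c1's peers cover all but 2. So r8c1=2.
Step 27. [r7c7∈{6}] r7c7 is down to just 6, so r7c7=6.
Step 28. [r8c5∈{7}] r8c5 has the single candidate 7 ⇒ r8c5=7.
Step 29. [r7c2∈{8}] r7c2's peers cover all but 8. So r7c2=8.
Step 30. [r1c8∈{6}] only 6 remains possible at r1c8, so r1c8=6.
Step 31. [r7c5∈{2}] only 2 remains possible at r7c5, so r7c5=2.
Step 32. [r4c4∈{5}] r4c4 has the single candidate 5, so r4c4=5.
Step 33. [r6c8∈{1}] only 1 remains possible at r6c8 ⇒ r6c8=1.
Step 34. [r1c4∈{7}] nothing but 7 survives at r1c4 ⇒ r1c4=7.
Step 35. [r3c7∈{7}] r3c7's peers cover all but 7, so r3c7=7.
Step 36. [r3c3∈{5}] only 5 remains possible at r3c3 ⇒ r3c3=5.
Step 37. [r5c8∈{3}] r5c8's peers cover all but 3 ⇒ r5c8=3.
Step 38. [r3c8∈{8}] r3c8 is down to just 8. So r3c8=8.
Step 39. [r7c3∈{1}] r7c3 is down to just 1. So r7c3=1.
Step 40. [r5c5∈{8}] r5c5's peers cover all but 8. So r5c5=8.
Step 41. [r2c1∈{7}] nothing but 7 survives at r2c1. So r2c1=7.
Step 42. [r2c2∈{2}] r2c2's peers cover all but 2. So r2c2=2.
Step 43. [r9c5∈{6}] r9c5 has the single candidate 6, so r9c5=6.
Step 44. [r7c9∈{3}] only 3 remains possible at r7c9, so r7c9=3.
Step 45. [r2c8∈{9}] r2c8 is down to just 9 ⇒ r2c8=9.
Step 46. [r9c7∈{4}] only 4 remains possible at r9c7. So r9c7=4.
Step 47. [r5c6∈{7}] r5c6 has the single candidate 7 ⇒ r5c6=7.
Step 48. [r6c6∈{2}] nothing but 2 survives at r6c6, so r6c6=2.
Step 49. [r8c9∈{9}] r8c9's peers cover all but 9. So r8c9=9.

Answer: 1 9 4 7 5 8 3 6 2 / 7 2 8 6 1 3 5 9 4 / 6 3 5 2 4 9 7 8 1 / 3 1 2 5 9 6 8 4 7 / 9 4 6 1 8 7 2 3 5 / 8 5 7 4 3 2 9 1 6 / 4 8 1 9 2 5 6 7 3 / 2 6 3 8 7 4 1 5 9 / 5 7 9 3 6 1 4 2 8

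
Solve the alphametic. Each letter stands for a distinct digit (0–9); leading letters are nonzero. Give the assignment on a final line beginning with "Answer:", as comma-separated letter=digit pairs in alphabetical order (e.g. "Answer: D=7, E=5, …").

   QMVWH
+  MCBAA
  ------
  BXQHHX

Step 1. [col 1: H + A ≡ X (mod 10)] several values work for X in column 1 (H + A ≡ X (mod 10), carry-in 0); try X=2, so X=2.
Step 2. [B] the sum has 6 digits but both addends have 5; that extra leading digit B is the final carry, namely 1 ⇒ B=1.
Step 3. [col 1: H + A ≡ X (mod 10)] no forcing yet in column 1 (carry-in 0); A=4 is free and consistent — try it ⇒ A=4.
Step 4. [col 1: H + A ≡ X (mod 10)] from column 1 (A=4, X=2, carry-in 0, digits 1,2,4 already taken and all letters distinct): H must equal 8 ⇒ H=8.
Step 5. [col 2: W + A ≡ H (mod 10)] column 2: given A=4, H=8, carry-in 1, and digits 1,2,4,8 already taken and all letters distinct, W+A≡H (mod 10) forces W=3, so W=3.
Step 6. [col 3: V + B ≡ H (mod 10)] column 3: given B=1, H=8, carry-in 0, and digits 1,2,3,4,8 already taken and all letters distinct, V+B≡H (mod 10) forces V=7, so V=7.
Step 7. [col 4: M + C ≡ Q (mod 10)] from column 4 (nothing yet, carry-in 0, digits 1,2,3,4,7,8 already taken and all letters distinct): Q must equal 5, so Q=5.
Step 8. [col 4: M + C ≡ Q (mod 10)] no forcing yet in column 4 (carry-in 0); M=6 is free and consistent — try it, so M=6.
Step 9. [col 4: M + C ≡ Q (mod 10)] column 4: given M=6, Q=5, carry-in 0, and digits 1,2,3,4,5,6,7,8 already taken and all letters distinct, M+C≡Q (mod 10) forces C=9. So C=9.

Answer: A=4, B=1, C=9, H=8, M=6, Q=5, V=7, W=3, X=2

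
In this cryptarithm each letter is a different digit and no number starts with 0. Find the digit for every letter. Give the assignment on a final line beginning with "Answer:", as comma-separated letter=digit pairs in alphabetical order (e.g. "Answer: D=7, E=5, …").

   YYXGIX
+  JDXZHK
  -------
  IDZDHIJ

Step 1. [col 1: X + K ≡ J (mod 10)] K=4 is one option consistent with column 1 (X + K ≡ J (mod 10), carry-in 0) — take it ⇒ K=4.
Step 2. [col 1: X + K ≡ J (mod 10)] several values work for X in column 1 (X + K ≡ J (mod 10), carry-in 0); try X=2. So X=2.
Step 3. [col 1: X + K ≡ J (mod 10)] column 1: given X=2, K=4, carry-in 0, and digits 2,4 already taken and all letters distinct, X+K≡J (mod 10) forces J=6 ⇒ J=6.
Step 4. [col 2: I + H ≡ I (mod 10)] from column 2 (nothing yet, carry-in 0, digits 2,4,6 already taken and all letters distinct): H must equal 0 ⇒ H=0.
Step 5. [col 2: I + H ≡ I (mod 10)] several values work for I in column 2 (I + H ≡ I (mod 10), carry-in 0); try I=1. So I=1.
Step 6. [col 3: G + Z ≡ H (mod 10)] several values work for Z in column 3 (G + Z ≡ H (mod 10), carry-in 0); try Z=3 ⇒ Z=3.
Step 7. [col 3: G + Z ≡ H (mod 10)] column 3 reads G+Z+carry(0)=H with Z=3, H=0; with digits 0,1,2,3,4,6 already taken and all letters distinct, the only value for G is 7, so G=7.
Step 8. [col 4: X + X ≡ D (mod 10)] column 4: given X=2, carry-in 1, and digits 0,1,2,3,4,6,7 already taken and all letters distinct, X+X≡D (mod 10) forces D=5. So D=5.
Step 9. [col 5: Y + D ≡ Z (mod 10)] in column 5 we have Y+D≡Z with carry-in 0; given D=5, Z=3 and digits 0,1,2,3,4,5,6,7 already taken and all letters distinct, that pins Y to 8 ⇒ Y=8.

Answer: D=5, G=7, H=0, I=1, J=6, K=4, X=2, Y=8, Z=3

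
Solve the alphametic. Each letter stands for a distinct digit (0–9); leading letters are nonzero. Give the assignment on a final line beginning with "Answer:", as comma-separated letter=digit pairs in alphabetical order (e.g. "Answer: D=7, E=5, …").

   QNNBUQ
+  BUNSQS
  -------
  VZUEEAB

Step 1. [col 1: Q + S ≡ B (mod 10)] no forcing yet in column 1 (carry-in 0); S=5 is free and consistent — try it. So S=5.
Step 2. [col 1: Q + S ≡ B (mod 10)] no forcing yet in column 1 (carry-in 0); Q=7 is free and consistent — try it ⇒ Q=7.
Step 3. [V] the sum has 7 digits but both addends have 6; that extra leading digit V is the final carry, namely 1, so V=1.
Step 4. [col 1: Q + S ≡ B (mod 10)] column 1 reads Q+S+carry(0)=B with Q=7, S=5; with digits 1,5,7 already taken and all letters distinct, the only value for B is 2 ⇒ B=2.
Step 5. [col 2: U + Q ≡ A (mod 10)] U=6 is one option consistent with column 2 (U + Q ≡ A (mod 10), carry-in 1) — take it ⇒ U=6.
Step 6. [col 2: U + Q ≡ A (mod 10)] from column 2 (U=6, Q=7, carry-in 1, digits 1,2,5,6,7 already taken and all letters distinct): A must equal 4 ⇒ A=4.
Step 7. [col 3: B + S ≡ E (mod 10)] column 3: given B=2, S=5, carry-in 1, and digits 1,2,4,5,6,7 already taken and all letters distinct, B+S≡E (mod 10) forces E=8. So E=8.
Step 8. [col 4: N + N ≡ E (mod 10)] in column 4 we have N+N≡E with carry-in 0; given E=8 and digits 1,2,4,5,6,7,8 already taken and all letters distinct, that pins N to 9. So N=9.
Step 9. [col 6: Q + B ≡ Z (mod 10)] from column 6 (Q=7, B=2, carry-in 1, digits 1,2,4,5,6,7,8,9 already taken and all letters distinct): Z must equal 0 ⇒ Z=0.

Answer: A=4, B=2, E=8, N=9, Q=7, S=5, U=6, V=1, Z=0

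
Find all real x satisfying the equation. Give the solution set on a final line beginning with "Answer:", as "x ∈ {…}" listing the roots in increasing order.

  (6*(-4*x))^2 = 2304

Step 1. [(6*(-4*x))^2 = 2304] √ both sides: 2304 ≥ 0 gives two branches, so sqrt: 6*(-4*x) = 48 or -48.
Step 2. [6*(-4*x) = 48 or -48] LHS = 6·(…); ÷6 both sides. So div: -4*x = 8 or -8.
Step 3. [-4*x = 8 or -8] -4·(inner) — divide through by -4. So div: x = -2 or 2.

Answer: x ∈ {-2, 2}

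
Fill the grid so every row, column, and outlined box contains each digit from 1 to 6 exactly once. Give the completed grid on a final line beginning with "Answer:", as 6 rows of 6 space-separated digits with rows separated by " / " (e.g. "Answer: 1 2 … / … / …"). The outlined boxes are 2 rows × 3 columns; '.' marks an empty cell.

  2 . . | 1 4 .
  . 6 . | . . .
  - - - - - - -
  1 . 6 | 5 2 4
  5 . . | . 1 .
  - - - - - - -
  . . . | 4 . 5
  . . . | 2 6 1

Step 1. [r2c4∈{3}] nothing but 3 survives at r2c4. So r2c4=3.
Step 2. [r3c2∈{3}] nothing but 3 survives at r3c2 ⇒ r3c2=3.
Step 3. [r1c2∈{5}] r1c2 is down to just 5. So r1c2=5.
Step 4. [r6c2∈{4}] r6c2 is down to just 4, so r6c2=4.
Step 5. [r6c1∈{3}] r6c1's peers cover all but 3, so r6c1=3.
Step 6. [r4c2∈{2}] nothing but 2 survives at r4c2. So r4c2=2.
Step 7. [r2c3∈{1,4}] in row 2, 1 fits only at r2c3. So r2c3=1.
Step 8. [r4c6∈{3,6}] in row 4, 3 fits only at r4c6. So r4c6=3.
Step 9. [r1c3∈{3}] nothing but 3 survives at r1c3. So r1c3=3.
Step 10. [r2c5∈{5}] only 5 remains possible at r2c5. So r2c5=5.
Step 11. [r1c6∈{6}] r1c6's peers cover all but 6, so r1c6=6.
Step 12. [r6c3∈{5}] only 5 remains possible at r6c3, so r6c3=5.
Step 13. [r4c3∈{4}] only 4 remains possible at r4c3 ⇒ r4c3=4.
Step 14. [r5c2∈{1}] r5c2 is down to just 1, so r5c2=1.
Step 15. [r5c5∈{3}] nothing but 3 survives at r5c5, so r5c5=3.
Step 16. [r4c4∈{6}] r4c4 has the single candidate 6 ⇒ r4c4=6.
Step 17. [r5c1∈{6}] r5c1 is down to just 6. So r5c1=6.
Step 18. [r2c1∈{4}] r2c1 is down to just 4 ⇒ r2c1=4.
Step 19. [r2c6∈{2}] r2c6 is down to just 2 ⇒ r2c6=2.
Step 20. [r5c3∈{2}] only 2 remains possible at r5c3 ⇒ r5c3=2.

Answer: 2 5 3 1 4 6 / 4 6 1 3 5 2 / 1 3 6 5 2 4 / 5 2 4 6 1 3 / 6 1 2 4 3 5 / 3 4 5 2 6 1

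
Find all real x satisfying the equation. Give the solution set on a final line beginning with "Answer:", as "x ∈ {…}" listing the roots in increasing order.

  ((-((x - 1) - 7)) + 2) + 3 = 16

Step 1. [((-((x - 1) - 7)) + 2) + 3 = 16] the outer +3 inverts by subtracting 3, so sub: (-((x - 1) - 7)) + 2 = 13.
Step 2. [(-((x - 1) - 7)) + 2 = 13] 2 comes off first (subtract 2), so sub: -((x - 1) - 7) = 11.
Step 3. [-((x - 1) - 7) = 11] flip signs both sides ⇒ neg: (x - 1) - 7 = -11.
Step 4. [(x - 1) - 7 = -11] peel the -7: add 7 from each side. So sub: x - 1 = -4.
Step 5. [x - 1 = -4] add 1: x sits inside (… - 1) ⇒ sub: x = -3.

Answer: x ∈ {-3}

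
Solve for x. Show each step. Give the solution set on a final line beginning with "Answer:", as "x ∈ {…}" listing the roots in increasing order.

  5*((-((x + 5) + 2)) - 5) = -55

Step 1. [5*((-((x + 5) + 2)) - 5) = -55] 5 out front; divide by 5, so div: (-((x + 5) + 2)) - 5 = -11.
Step 2. [(-((x + 5) + 2)) - 5 = -11] the outer -5 inverts by adding 5. So sub: -((x + 5) + 2) = -6.
Step 3. [-((x + 5) + 2) = -6] LHS negated; negate both sides, so neg: (x + 5) + 2 = 6.
Step 4. [(x + 5) + 2 = 6] subtract 2: x sits inside (… + 2). So sub: x + 5 = 4.
Step 5. [x + 5 = 4] the outer +5 inverts by subtracting 5. So sub: x = -1.

Answer: x ∈ {-1}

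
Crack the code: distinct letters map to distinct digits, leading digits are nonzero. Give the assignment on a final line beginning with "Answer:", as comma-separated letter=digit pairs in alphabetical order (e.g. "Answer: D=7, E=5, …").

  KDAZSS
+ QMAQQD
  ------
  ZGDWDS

Step 1. [col 1: S + D ≡ S (mod 10)] column 1 reads S+D+carry(0)=S with nothing yet; with all letters distinct, none taken yet, the only value for D is 0, so D=0.
Step 2. [col 1: S + D ≡ S (mod 10)] column 1 (S + D ≡ S (mod 10), carry-in 0) doesn't pin S yet; pick S=9 and continue, so S=9.
Step 3. [col 2: S + Q ≡ D (mod 10)] column 2 reads S+Q+carry(0)=D with S=9, D=0; with digits 0,9 already taken and all letters distinct, the only value for Q is 1 ⇒ Q=1.
Step 4. [col 3: Z + Q ≡ W (mod 10)] no forcing yet in column 3 (carry-in 1); W=6 is free and consistent — try it ⇒ W=6.
Step 5. [col 3: Z + Q ≡ W (mod 10)] column 3: given Q=1, W=6, carry-in 1, and digits 0,1,6,9 already taken and all letters distinct, Z+Q≡W (mod 10) forces Z=4 ⇒ Z=4.
Step 6. [col 4: A + A ≡ D (mod 10)] from column 4 (D=0, carry-in 0, digits 0,1,4,6,9 already taken and all letters distinct): A must equal 5. So A=5.
Step 7. [col 5: D + M ≡ G (mod 10)] column 5 (D + M ≡ G (mod 10), carry-in 1) doesn't pin M yet; pick M=7 and continue. So M=7.
Step 8. [col 5: D + M ≡ G (mod 10)] in column 5 we have D+M≡G with carry-in 1; given D=0, M=7 and digits 0,1,4,5,6,7,9 already taken and all letters distinct, that pins G to 8. So G=8.
Step 9. [col 6: K + Q ≡ Z (mod 10)] column 6 reads K+Q+carry(0)=Z with Q=1, Z=4; with digits 0,1,4,5,6,7,8,9 already taken and all letters distinct, the only value for K is 3. So K=3.

Answer: A=5, D=0, G=8, K=3, M=7, Q=1, S=9, W=6, Z=4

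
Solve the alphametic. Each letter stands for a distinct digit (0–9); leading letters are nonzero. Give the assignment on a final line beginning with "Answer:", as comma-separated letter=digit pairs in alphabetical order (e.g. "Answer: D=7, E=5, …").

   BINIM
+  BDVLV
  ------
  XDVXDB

Step 1. [col 1: M + V ≡ B (mod 10)] V=2 is one option consistent with column 1 (M + V ≡ B (mod 10), carry-in 0) — take it ⇒ V=2.
Step 2. [col 1: M + V ≡ B (mod 10)] B=8 is one option consistent with column 1 (M + V ≡ B (mod 10), carry-in 0) — take it, so B=8.
Step 3. [X] X is the leading digit of a 6-digit sum of two 5-digit numbers; the final carry is exactly 1, so X=1.
Step 4. [col 1: M + V ≡ B (mod 10)] from column 1 (V=2, B=8, carry-in 0, digits 1,2,8 already taken and all letters distinct): M must equal 6. So M=6.
Step 5. [col 2: I + L ≡ D (mod 10)] several values work for D in column 2 (I + L ≡ D (mod 10), carry-in 0); try D=7 ⇒ D=7.
Step 6. [col 2: I + L ≡ D (mod 10)] several values work for I in column 2 (I + L ≡ D (mod 10), carry-in 0); try I=4, so I=4.
Step 7. [col 2: I + L ≡ D (mod 10)] in column 2 we have I+L≡D with carry-in 0; given I=4, D=7 and digits 1,2,4,6,7,8 already taken and all letters distinct, that pins L to 3 ⇒ L=3.
Step 8. [col 3: N + V ≡ X (mod 10)] in column 3 we have N+V≡X with carry-in 0; given V=2, X=1 and digits 1,2,3,4,6,7,8 already taken and all letters distinct, that pins N to 9. So N=9.

Answer: B=8, D=7, I=4, L=3, M=6, N=9, V=2, X=1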